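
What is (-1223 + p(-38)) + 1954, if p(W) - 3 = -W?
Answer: 772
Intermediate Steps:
p(W) = 3 - W
(-1223 + p(-38)) + 1954 = (-1223 + (3 - 1*(-38))) + 1954 = (-1223 + (3 + 38)) + 1954 = (-1223 + 41) + 1954 = -1182 + 1954 = 772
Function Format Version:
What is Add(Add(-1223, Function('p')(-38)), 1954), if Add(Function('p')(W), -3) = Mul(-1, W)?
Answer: 772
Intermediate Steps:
Function('p')(W) = Add(3, Mul(-1, W))
Add(Add(-1223, Function('p')(-38)), 1954) = Add(Add(-1223, Add(3, Mul(-1, -38))), 1954) = Add(Add(-1223, Add(3, 38)), 1954) = Add(Add(-1223, 41), 1954) = Add(-1182, 1954) = 772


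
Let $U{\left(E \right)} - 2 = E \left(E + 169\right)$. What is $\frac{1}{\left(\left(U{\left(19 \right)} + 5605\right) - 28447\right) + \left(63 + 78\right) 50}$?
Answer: $- \frac{1}{12218} \approx -8.1846 \cdot 10^{-5}$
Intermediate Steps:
$U{\left(E \right)} = 2 + E \left(169 + E\right)$ ($U{\left(E \right)} = 2 + E \left(E + 169\right) = 2 + E \left(169 + E\right)$)
$\frac{1}{\left(\left(U{\left(19 \right)} + 5605\right) - 28447\right) + \left(63 + 78\right) 50} = \frac{1}{\left(\left(\left(2 + 19^{2} + 169 \cdot 19\right) + 5605\right) - 28447\right) + \left(63 + 78\right) 50} = \frac{1}{\left(\left(\left(2 + 361 + 3211\right) + 5605\right) - 28447\right) + 141 \cdot 50} = \frac{1}{\left(\left(3574 + 5605\right) - 28447\right) + 7050} = \frac{1}{\left(9179 - 28447\right) + 7050} = \frac{1}{-19268 + 7050} = \frac{1}{-12218} = - \frac{1}{12218}$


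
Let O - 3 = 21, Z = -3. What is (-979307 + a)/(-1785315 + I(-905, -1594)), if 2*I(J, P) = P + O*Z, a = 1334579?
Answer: -88818/446537 ≈ -0.19890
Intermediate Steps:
O = 24 (O = 3 + 21 = 24)
I(J, P) = -36 + P/2 (I(J, P) = (P + 24*(-3))/2 = (P - 72)/2 = (-72 + P)/2 = -36 + P/2)
(-979307 + a)/(-1785315 + I(-905, -1594)) = (-979307 + 1334579)/(-1785315 + (-36 + (½)*(-1594))) = 355272/(-1785315 + (-36 - 797)) = 355272/(-1785315 - 833) = 355272/(-1786148) = 355272*(-1/1786148) = -88818/446537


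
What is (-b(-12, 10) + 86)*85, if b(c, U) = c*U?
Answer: 17510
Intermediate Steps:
b(c, U) = U*c
(-b(-12, 10) + 86)*85 = (-10*(-12) + 86)*85 = (-1*(-120) + 86)*85 = (120 + 86)*85 = 206*85 = 17510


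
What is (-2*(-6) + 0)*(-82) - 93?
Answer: -1077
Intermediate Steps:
(-2*(-6) + 0)*(-82) - 93 = (12 + 0)*(-82) - 93 = 12*(-82) - 93 = -984 - 93 = -1077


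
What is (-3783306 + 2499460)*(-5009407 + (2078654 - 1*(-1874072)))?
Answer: 1356615675126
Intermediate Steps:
(-3783306 + 2499460)*(-5009407 + (2078654 - 1*(-1874072))) = -1283846*(-5009407 + (2078654 + 1874072)) = -1283846*(-5009407 + 3952726) = -1283846*(-1056681) = 1356615675126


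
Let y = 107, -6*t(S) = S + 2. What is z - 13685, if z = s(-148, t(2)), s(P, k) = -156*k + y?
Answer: -13474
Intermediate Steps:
t(S) = -⅓ - S/6 (t(S) = -(S + 2)/6 = -(2 + S)/6 = -⅓ - S/6)
s(P, k) = 107 - 156*k (s(P, k) = -156*k + 107 = 107 - 156*k)
z = 211 (z = 107 - 156*(-⅓ - ⅙*2) = 107 - 156*(-⅓ - ⅓) = 107 - 156*(-⅔) = 107 + 104 = 211)
z - 13685 = 211 - 13685 = -13474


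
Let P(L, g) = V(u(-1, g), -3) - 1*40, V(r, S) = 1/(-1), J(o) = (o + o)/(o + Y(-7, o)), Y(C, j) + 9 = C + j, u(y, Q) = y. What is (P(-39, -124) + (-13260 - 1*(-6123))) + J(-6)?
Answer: -50243/7 ≈ -7177.6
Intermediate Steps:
Y(C, j) = -9 + C + j (Y(C, j) = -9 + (C + j) = -9 + C + j)
J(o) = 2*o/(-16 + 2*o) (J(o) = (o + o)/(o + (-9 - 7 + o)) = (2*o)/(o + (-16 + o)) = (2*o)/(-16 + 2*o) = 2*o/(-16 + 2*o))
V(r, S) = -1
P(L, g) = -41 (P(L, g) = -1 - 1*40 = -1 - 40 = -41)
(P(-39, -124) + (-13260 - 1*(-6123))) + J(-6) = (-41 + (-13260 - 1*(-6123))) - 6/(-8 - 6) = (-41 + (-13260 + 6123)) - 6/(-14) = (-41 - 7137) - 6*(-1/14) = -7178 + 3/7 = -50243/7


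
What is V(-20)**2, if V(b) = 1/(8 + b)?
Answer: 1/144 ≈ 0.0069444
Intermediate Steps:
V(-20)**2 = (1/(8 - 20))**2 = (1/(-12))**2 = (-1/12)**2 = 1/144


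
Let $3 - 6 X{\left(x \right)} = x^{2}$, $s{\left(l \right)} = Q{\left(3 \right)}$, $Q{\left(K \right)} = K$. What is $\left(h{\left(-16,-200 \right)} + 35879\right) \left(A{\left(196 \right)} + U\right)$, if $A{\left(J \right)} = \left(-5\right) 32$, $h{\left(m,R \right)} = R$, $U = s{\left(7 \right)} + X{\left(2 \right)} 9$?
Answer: $- \frac{11310243}{2} \approx -5.6551 \cdot 10^{6}$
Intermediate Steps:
$s{\left(l \right)} = 3$
$X{\left(x \right)} = \frac{1}{2} - \frac{x^{2}}{6}$
$U = \frac{3}{2}$ ($U = 3 + \left(\frac{1}{2} - \frac{2^{2}}{6}\right) 9 = 3 + \left(\frac{1}{2} - \frac{2}{3}\right) 9 = 3 - \frac{3}{2} = \frac{3}{2} \approx 1.5$)
$A{\left(J \right)} = -160$
$\left(h{\left(-16,-200 \right)} + 35879\right) \left(A{\left(196 \right)} + U\right) = \left(-200 + 35879\right) \left(-160 + \frac{3}{2}\right) = 35679 \left(- \frac{317}{2}\right) = - \frac{11310243}{2}$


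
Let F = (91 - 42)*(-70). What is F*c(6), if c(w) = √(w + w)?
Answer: -6860*√3 ≈ -11882.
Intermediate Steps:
F = -3430 (F = 49*(-70) = -3430)
c(w) = √2*√w (c(w) = √(2*w) = √2*√w)
F*c(6) = -3430*√2*√6 = -6860*√3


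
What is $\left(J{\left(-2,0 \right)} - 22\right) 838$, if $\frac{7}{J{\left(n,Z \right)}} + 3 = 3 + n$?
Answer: $-21369$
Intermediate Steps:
$J{\left(n,Z \right)} = \frac{7}{n}$ ($J{\left(n,Z \right)} = \frac{7}{-3 + \left(3 + n\right)} = \frac{7}{n}$)
$\left(J{\left(-2,0 \right)} - 22\right) 838 = \left(\frac{7}{-2} - 22\right) 838 = \left(7 \left(- \frac{1}{2}\right) - 22\right) 838 = \left(- \frac{7}{2} - 22\right) 838 = \left(- \frac{51}{2}\right) 838 = -21369$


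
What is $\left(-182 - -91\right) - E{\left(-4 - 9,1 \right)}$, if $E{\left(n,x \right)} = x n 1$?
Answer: $-78$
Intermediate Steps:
$E{\left(n,x \right)} = n x$ ($E{\left(n,x \right)} = n x 1 = n x$)
$\left(-182 - -91\right) - E{\left(-4 - 9,1 \right)} = \left(-182 - -91\right) - \left(-4 - 9\right) 1 = \left(-182 + 91\right) - \left(-4 - 9\right) 1 = -91 - \left(-13\right) 1 = -91 - -13 = -91 + 13 = -78$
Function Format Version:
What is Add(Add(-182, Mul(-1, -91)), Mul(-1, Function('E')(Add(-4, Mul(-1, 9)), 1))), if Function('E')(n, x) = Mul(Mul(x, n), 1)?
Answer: -78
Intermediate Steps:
Function('E')(n, x) = Mul(n, x) (Function('E')(n, x) = Mul(Mul(n, x), 1) = Mul(n, x))
Add(Add(-182, Mul(-1, -91)), Mul(-1, Function('E')(Add(-4, Mul(-1, 9)), 1))) = Add(Add(-182, Mul(-1, -91)), Mul(-1, Mul(Add(-4, Mul(-1, 9)), 1))) = Add(Add(-182, 91), Mul(-1, Mul(Add(-4, -9), 1))) = Add(-91, Mul(-1, Mul(-13, 1))) = Add(-91, Mul(-1, -13)) = Add(-91, 13) = -78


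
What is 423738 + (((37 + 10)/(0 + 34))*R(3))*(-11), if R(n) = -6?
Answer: 7205097/17 ≈ 4.2383e+5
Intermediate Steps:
423738 + (((37 + 10)/(0 + 34))*R(3))*(-11) = 423738 + (((37 + 10)/(0 + 34))*(-6))*(-11) = 423738 + ((47/34)*(-6))*(-11) = 423738 - 141/17*(-11) = 423738 + 1551/17 = 7205097/17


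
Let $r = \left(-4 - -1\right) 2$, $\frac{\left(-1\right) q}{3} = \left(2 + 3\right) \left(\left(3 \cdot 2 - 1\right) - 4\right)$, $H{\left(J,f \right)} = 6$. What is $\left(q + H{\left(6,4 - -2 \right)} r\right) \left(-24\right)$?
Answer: $1224$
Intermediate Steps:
$q = -15$ ($q = - 3 \left(2 + 3\right) \left(\left(3 \cdot 2 - 1\right) - 4\right) = - 3 \cdot 5 \left(\left(6 - 1\right) - 4\right) = - 3 \cdot 5 \left(5 - 4\right) = - 3 \cdot 5 \cdot 1 = \left(-3\right) 5 = -15$)
$r = -6$ ($r = \left(-4 + 1\right) 2 = \left(-3\right) 2 = -6$)
$\left(q + H{\left(6,4 - -2 \right)} r\right) \left(-24\right) = \left(-15 + 6 \left(-6\right)\right) \left(-24\right) = \left(-15 - 36\right) \left(-24\right) = \left(-51\right) \left(-24\right) = 1224$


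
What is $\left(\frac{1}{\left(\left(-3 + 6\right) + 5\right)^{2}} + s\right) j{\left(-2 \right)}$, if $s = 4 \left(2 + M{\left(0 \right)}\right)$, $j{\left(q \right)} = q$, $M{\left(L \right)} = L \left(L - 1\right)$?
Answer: $- \frac{513}{32} \approx -16.031$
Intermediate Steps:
$M{\left(L \right)} = L \left(-1 + L\right)$
$s = 8$ ($s = 4 \left(2 + 0 \left(-1 + 0\right)\right) = 4 \left(2 + 0 \left(-1\right)\right) = 4 \left(2 + 0\right) = 4 \cdot 2 = 8$)
$\left(\frac{1}{\left(\left(-3 + 6\right) + 5\right)^{2}} + s\right) j{\left(-2 \right)} = \left(\frac{1}{\left(\left(-3 + 6\right) + 5\right)^{2}} + 8\right) \left(-2\right) = \left(\frac{1}{\left(3 + 5\right)^{2}} + 8\right) \left(-2\right) = \left(\frac{1}{8^{2}} + 8\right) \left(-2\right) = \left(\frac{1}{64} + 8\right) \left(-2\right) = \frac{513}{64} \left(-2\right) = - \frac{513}{32}$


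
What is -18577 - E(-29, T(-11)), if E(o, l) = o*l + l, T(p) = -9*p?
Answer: -15805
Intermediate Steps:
E(o, l) = l + l*o (E(o, l) = l*o + l = l + l*o)
-18577 - E(-29, T(-11)) = -18577 - (-9*(-11))*(1 - 29) = -18577 - 99*(-28) = -18577 - 1*(-2772) = -18577 + 2772 = -15805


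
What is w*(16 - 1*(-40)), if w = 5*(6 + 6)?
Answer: 3360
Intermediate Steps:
w = 60 (w = 5*12 = 60)
w*(16 - 1*(-40)) = 60*(16 - 1*(-40)) = 60*(16 + 40) = 60*56 = 3360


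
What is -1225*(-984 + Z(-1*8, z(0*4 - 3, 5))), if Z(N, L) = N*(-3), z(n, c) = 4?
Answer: 1176000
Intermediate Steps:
Z(N, L) = -3*N
-1225*(-984 + Z(-1*8, z(0*4 - 3, 5))) = -1225*(-984 - (-3)*8) = -1225*(-984 - 3*(-8)) = -1225*(-984 + 24) = -1225*(-960) = 1176000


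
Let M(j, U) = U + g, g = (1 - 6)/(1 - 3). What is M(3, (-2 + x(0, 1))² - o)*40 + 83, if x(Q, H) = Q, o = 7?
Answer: 63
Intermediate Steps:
g = 5/2 (g = -5/(-2) = -5*(-½) = 5/2 ≈ 2.5000)
M(j, U) = 5/2 + U (M(j, U) = U + 5/2 = 5/2 + U)
M(3, (-2 + x(0, 1))² - o)*40 + 83 = (5/2 + ((-2 + 0)² - 1*7))*40 + 83 = (5/2 + ((-2)² - 7))*40 + 83 = (5/2 + (4 - 7))*40 + 83 = (5/2 - 3)*40 + 83 = -½*40 + 83 = -20 + 83 = 63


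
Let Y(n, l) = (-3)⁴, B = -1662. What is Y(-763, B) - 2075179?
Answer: -2075098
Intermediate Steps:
Y(n, l) = 81
Y(-763, B) - 2075179 = 81 - 2075179 = -2075098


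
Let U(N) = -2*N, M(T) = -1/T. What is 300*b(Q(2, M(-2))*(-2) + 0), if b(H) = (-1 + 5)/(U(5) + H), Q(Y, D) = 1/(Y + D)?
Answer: -1000/9 ≈ -111.11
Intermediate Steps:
Q(Y, D) = 1/(D + Y)
b(H) = 4/(-10 + H) (b(H) = (-1 + 5)/(-2*5 + H) = 4/(-10 + H))
300*b(Q(2, M(-2))*(-2) + 0) = 300*(4/(-10 + (-2/(-1/(-2) + 2) + 0))) = 300*(4/(-10 + (-2/(-1*(-½) + 2) + 0))) = 300*(4/(-10 + (-2/(½ + 2) + 0))) = 300*(4/(-10 + (-2/(5/2) + 0))) = 300*(4/(-10 + ((⅖)*(-2) + 0))) = 300*(4/(-10 + (-⅘ + 0))) = 300*(4/(-10 - ⅘)) = 300*(4/(-54/5)) = 300*(4*(-5/54)) = 300*(-10/27) = -1000/9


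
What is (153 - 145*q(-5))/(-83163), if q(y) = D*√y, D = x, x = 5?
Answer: -51/27721 + 725*I*√5/83163 ≈ -0.0018398 + 0.019494*I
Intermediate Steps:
D = 5
q(y) = 5*√y
(153 - 145*q(-5))/(-83163) = (153 - 725*√(-5))/(-83163) = (153 - 725*I*√5)*(-1/83163) = -51/27721 + 725*I*√5/83163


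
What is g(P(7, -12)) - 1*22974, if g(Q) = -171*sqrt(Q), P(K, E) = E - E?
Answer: -22974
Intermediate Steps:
P(K, E) = 0
g(P(7, -12)) - 1*22974 = -171*sqrt(0) - 1*22974 = -171*0 - 22974 = 0 - 22974 = -22974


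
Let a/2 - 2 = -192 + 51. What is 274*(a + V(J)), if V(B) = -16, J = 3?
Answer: -80556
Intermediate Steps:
a = -278 (a = 4 + 2*(-192 + 51) = 4 + 2*(-141) = 4 - 282 = -278)
274*(a + V(J)) = 274*(-278 - 16) = 274*(-294) = -80556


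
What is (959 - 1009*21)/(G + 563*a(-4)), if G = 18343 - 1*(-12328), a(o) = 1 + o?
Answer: -10115/14491 ≈ -0.69802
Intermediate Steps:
G = 30671 (G = 18343 + 12328 = 30671)
(959 - 1009*21)/(G + 563*a(-4)) = (959 - 1009*21)/(30671 + 563*(1 - 4)) = (959 - 21189)/(30671 + 563*(-3)) = -20230/(30671 - 1689) = -20230/28982 = -20230*1/28982 = -10115/14491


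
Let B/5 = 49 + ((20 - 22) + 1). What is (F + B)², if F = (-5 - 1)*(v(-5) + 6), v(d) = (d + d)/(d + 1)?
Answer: 35721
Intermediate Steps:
v(d) = 2*d/(1 + d) (v(d) = (2*d)/(1 + d) = 2*d/(1 + d))
F = -51 (F = (-5 - 1)*(2*(-5)/(1 - 5) + 6) = -6*(2*(-5)/(-4) + 6) = -6*(2*(-5)*(-¼) + 6) = -6*(5/2 + 6) = -6*17/2 = -51)
B = 240 (B = 5*(49 + ((20 - 22) + 1)) = 5*(49 + (-2 + 1)) = 5*(49 - 1) = 5*48 = 240)
(F + B)² = (-51 + 240)² = 189² = 35721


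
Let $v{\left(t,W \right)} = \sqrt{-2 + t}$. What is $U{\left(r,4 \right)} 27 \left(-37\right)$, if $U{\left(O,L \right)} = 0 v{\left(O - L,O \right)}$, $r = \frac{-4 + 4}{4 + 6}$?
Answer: $0$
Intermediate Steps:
$r = 0$ ($r = \frac{0}{10} = 0 \cdot \frac{1}{10} = 0$)
$U{\left(O,L \right)} = 0$ ($U{\left(O,L \right)} = 0 \sqrt{-2 - \left(L - O\right)} = 0 \sqrt{-2 + O - L} = 0$)
$U{\left(r,4 \right)} 27 \left(-37\right) = 0 \cdot 27 \left(-37\right) = 0 \left(-37\right) = 0$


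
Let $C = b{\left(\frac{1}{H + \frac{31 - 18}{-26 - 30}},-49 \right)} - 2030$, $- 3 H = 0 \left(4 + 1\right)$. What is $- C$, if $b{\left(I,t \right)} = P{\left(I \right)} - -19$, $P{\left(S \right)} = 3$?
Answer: $2008$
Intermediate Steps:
$H = 0$ ($H = - \frac{0 \left(4 + 1\right)}{3} = - \frac{0 \cdot 5}{3} = \left(- \frac{1}{3}\right) 0 = 0$)
$b{\left(I,t \right)} = 22$ ($b{\left(I,t \right)} = 3 - -19 = 3 + 19 = 22$)
$C = -2008$ ($C = 22 - 2030 = -2008$)
$- C = \left(-1\right) \left(-2008\right) = 2008$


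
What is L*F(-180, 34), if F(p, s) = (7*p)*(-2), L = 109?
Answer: 274680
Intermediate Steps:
F(p, s) = -14*p
L*F(-180, 34) = 109*(-14*(-180)) = 109*2520 = 274680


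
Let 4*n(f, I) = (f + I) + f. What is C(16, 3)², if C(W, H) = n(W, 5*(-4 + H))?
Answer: 729/16 ≈ 45.563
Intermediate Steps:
n(f, I) = f/2 + I/4 (n(f, I) = ((f + I) + f)/4 = ((I + f) + f)/4 = (I + 2*f)/4 = f/2 + I/4)
C(W, H) = -5 + W/2 + 5*H/4 (C(W, H) = W/2 + (5*(-4 + H))/4 = W/2 + (-20 + 5*H)/4 = W/2 + (-5 + 5*H/4) = -5 + W/2 + 5*H/4)
C(16, 3)² = (-5 + (½)*16 + (5/4)*3)² = (-5 + 8 + 15/4)² = (27/4)² = 729/16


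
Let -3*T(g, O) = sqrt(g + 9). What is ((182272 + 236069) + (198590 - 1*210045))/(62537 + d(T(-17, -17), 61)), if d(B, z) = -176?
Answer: 406886/62361 ≈ 6.5247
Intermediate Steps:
T(g, O) = -sqrt(9 + g)/3 (T(g, O) = -sqrt(g + 9)/3 = -sqrt(9 + g)/3)
((182272 + 236069) + (198590 - 1*210045))/(62537 + d(T(-17, -17), 61)) = ((182272 + 236069) + (198590 - 1*210045))/(62537 - 176) = (418341 + (198590 - 210045))/62361 = (418341 - 11455)*(1/62361) = 406886*(1/62361) = 406886/62361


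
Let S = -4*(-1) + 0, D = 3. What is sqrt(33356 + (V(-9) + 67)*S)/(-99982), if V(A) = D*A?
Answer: -21*sqrt(19)/49991 ≈ -0.0018311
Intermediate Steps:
S = 4 (S = 4 + 0 = 4)
V(A) = 3*A
sqrt(33356 + (V(-9) + 67)*S)/(-99982) = sqrt(33356 + (3*(-9) + 67)*4)/(-99982) = sqrt(33356 + (-27 + 67)*4)*(-1/99982) = sqrt(33356 + 40*4)*(-1/99982) = sqrt(33356 + 160)*(-1/99982) = sqrt(33516)*(-1/99982) = (42*sqrt(19))*(-1/99982) = -21*sqrt(19)/49991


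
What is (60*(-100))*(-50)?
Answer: 300000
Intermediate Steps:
(60*(-100))*(-50) = -6000*(-50) = 300000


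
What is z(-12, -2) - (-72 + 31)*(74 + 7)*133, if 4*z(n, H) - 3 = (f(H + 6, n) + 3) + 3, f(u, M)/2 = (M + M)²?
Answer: 1767933/4 ≈ 4.4198e+5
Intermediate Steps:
f(u, M) = 8*M² (f(u, M) = 2*(M + M)² = 2*(2*M)² = 2*(4*M²) = 8*M²)
z(n, H) = 9/4 + 2*n² (z(n, H) = ¾ + ((8*n² + 3) + 3)/4 = ¾ + ((3 + 8*n²) + 3)/4 = ¾ + (6 + 8*n²)/4 = ¾ + (3/2 + 2*n²) = 9/4 + 2*n²)
z(-12, -2) - (-72 + 31)*(74 + 7)*133 = (9/4 + 2*(-12)²) - (-72 + 31)*(74 + 7)*133 = (9/4 + 2*144) - (-41)*81*133 = (9/4 + 288) - 1*(-3321)*133 = 1161/4 + 3321*133 = 1161/4 + 441693 = 1767933/4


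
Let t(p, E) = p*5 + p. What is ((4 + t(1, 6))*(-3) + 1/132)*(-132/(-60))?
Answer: -3959/60 ≈ -65.983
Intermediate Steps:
t(p, E) = 6*p (t(p, E) = 5*p + p = 6*p)
((4 + t(1, 6))*(-3) + 1/132)*(-132/(-60)) = ((4 + 6*1)*(-3) + 1/132)*(-132/(-60)) = ((4 + 6)*(-3) + 1/132)*(-132*(-1/60)) = (10*(-3) + 1/132)*(11/5) = (-30 + 1/132)*(11/5) = -3959/132*11/5 = -3959/60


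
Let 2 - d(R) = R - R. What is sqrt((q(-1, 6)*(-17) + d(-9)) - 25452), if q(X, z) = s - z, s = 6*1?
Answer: 5*I*sqrt(1018) ≈ 159.53*I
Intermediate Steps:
s = 6
d(R) = 2 (d(R) = 2 - (R - R) = 2 - 1*0 = 2 + 0 = 2)
q(X, z) = 6 - z
sqrt((q(-1, 6)*(-17) + d(-9)) - 25452) = sqrt(((6 - 1*6)*(-17) + 2) - 25452) = sqrt(((6 - 6)*(-17) + 2) - 25452) = sqrt((0*(-17) + 2) - 25452) = sqrt((0 + 2) - 25452) = sqrt(2 - 25452) = sqrt(-25450) = 5*I*sqrt(1018)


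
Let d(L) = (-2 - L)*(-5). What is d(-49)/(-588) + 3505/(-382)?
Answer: -985585/112308 ≈ -8.7757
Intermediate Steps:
d(L) = 10 + 5*L
d(-49)/(-588) + 3505/(-382) = (10 + 5*(-49))/(-588) + 3505/(-382) = (10 - 245)*(-1/588) + 3505*(-1/382) = -235*(-1/588) - 3505/382 = 235/588 - 3505/382 = -985585/112308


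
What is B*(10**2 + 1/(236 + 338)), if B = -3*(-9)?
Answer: 1549827/574 ≈ 2700.0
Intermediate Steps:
B = 27
B*(10**2 + 1/(236 + 338)) = 27*(10**2 + 1/(236 + 338)) = 27*(100 + 1/574) = 27*(57401/574) = 1549827/574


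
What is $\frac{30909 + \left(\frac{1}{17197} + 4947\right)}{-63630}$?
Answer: $- \frac{616615633}{1094245110} \approx -0.56351$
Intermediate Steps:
$\frac{30909 + \left(\frac{1}{17197} + 4947\right)}{-63630} = \left(30909 + \left(\frac{1}{17197} + 4947\right)\right) \left(- \frac{1}{63630}\right) = \left(30909 + \frac{85073560}{17197}\right) \left(- \frac{1}{63630}\right) = \frac{616615633}{17197} \left(- \frac{1}{63630}\right) = - \frac{616615633}{1094245110}$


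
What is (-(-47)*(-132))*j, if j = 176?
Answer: -1091904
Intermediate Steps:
(-(-47)*(-132))*j = -(-47)*(-132)*176 = -47*132*176 = -6204*176 = -1091904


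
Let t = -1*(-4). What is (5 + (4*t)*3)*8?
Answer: 424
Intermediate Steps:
t = 4
(5 + (4*t)*3)*8 = (5 + (4*4)*3)*8 = (5 + 16*3)*8 = (5 + 48)*8 = 53*8 = 424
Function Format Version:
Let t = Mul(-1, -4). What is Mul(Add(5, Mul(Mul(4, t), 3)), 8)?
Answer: 424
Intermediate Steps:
t = 4
Mul(Add(5, Mul(Mul(4, t), 3)), 8) = Mul(Add(5, Mul(Mul(4, 4), 3)), 8) = Mul(Add(5, Mul(16, 3)), 8) = Mul(Add(5, 48), 8) = Mul(53, 8) = 424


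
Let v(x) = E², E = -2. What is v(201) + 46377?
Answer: 46381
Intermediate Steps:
v(x) = 4 (v(x) = (-2)² = 4)
v(201) + 46377 = 4 + 46377 = 46381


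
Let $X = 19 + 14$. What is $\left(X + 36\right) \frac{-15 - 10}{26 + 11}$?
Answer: $- \frac{1725}{37} \approx -46.622$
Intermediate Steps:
$X = 33$
$\left(X + 36\right) \frac{-15 - 10}{26 + 11} = \left(33 + 36\right) \frac{-15 - 10}{26 + 11} = 69 \left(- \frac{25}{37}\right) = - \frac{1725}{37}$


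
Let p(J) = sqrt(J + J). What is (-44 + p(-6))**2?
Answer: 1924 - 176*I*sqrt(3) ≈ 1924.0 - 304.84*I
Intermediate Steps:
p(J) = sqrt(2)*sqrt(J) (p(J) = sqrt(2*J) = sqrt(2)*sqrt(J))
(-44 + p(-6))**2 = (-44 + sqrt(2)*sqrt(-6))**2 = (-44 + sqrt(2)*(I*sqrt(6)))**2 = (-44 + 2*I*sqrt(3))**2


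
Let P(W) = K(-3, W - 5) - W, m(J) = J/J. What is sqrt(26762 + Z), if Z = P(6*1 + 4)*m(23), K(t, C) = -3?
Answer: sqrt(26749) ≈ 163.55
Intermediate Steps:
m(J) = 1
P(W) = -3 - W
Z = -13 (Z = (-3 - (6*1 + 4))*1 = (-3 - (6 + 4))*1 = (-3 - 1*10)*1 = (-3 - 10)*1 = -13*1 = -13)
sqrt(26762 + Z) = sqrt(26762 - 13) = sqrt(26749)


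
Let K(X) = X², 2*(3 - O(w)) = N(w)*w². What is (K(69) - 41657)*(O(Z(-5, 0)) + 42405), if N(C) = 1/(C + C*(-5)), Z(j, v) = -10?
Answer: -1564639448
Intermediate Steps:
N(C) = -1/(4*C) (N(C) = 1/(C - 5*C) = 1/(-4*C) = -1/(4*C))
O(w) = 3 + w/8 (O(w) = 3 - (-1/(4*w))*w²/2 = 3 - (-1)*w/8 = 3 + w/8)
(K(69) - 41657)*(O(Z(-5, 0)) + 42405) = (69² - 41657)*((3 + (⅛)*(-10)) + 42405) = (4761 - 41657)*((3 - 5/4) + 42405) = -36896*(7/4 + 42405) = -36896*169627/4 = -1564639448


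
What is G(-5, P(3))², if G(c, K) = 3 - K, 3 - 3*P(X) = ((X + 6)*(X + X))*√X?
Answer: 976 + 72*√3 ≈ 1100.7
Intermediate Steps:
P(X) = 1 - 2*X^(3/2)*(6 + X)/3 (P(X) = 1 - (X + 6)*(X + X)*√X/3 = 1 - (6 + X)*(2*X)*√X/3 = 1 - 2*X*(6 + X)*√X/3 = 1 - 2*X^(3/2)*(6 + X)/3)
G(-5, P(3))² = (3 - (1 - 12*√3 - 6*√3))² = (3 - (1 - 18*√3))² = (3 + (-1 + 18*√3))² = (2 + 18*√3)²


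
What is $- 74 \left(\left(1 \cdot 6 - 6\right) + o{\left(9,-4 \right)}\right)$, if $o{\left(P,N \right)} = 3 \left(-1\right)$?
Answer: $222$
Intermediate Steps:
$o{\left(P,N \right)} = -3$
$- 74 \left(\left(1 \cdot 6 - 6\right) + o{\left(9,-4 \right)}\right) = - 74 \left(\left(1 \cdot 6 - 6\right) - 3\right) = - 74 \left(\left(6 - 6\right) - 3\right) = - 74 \left(0 - 3\right) = \left(-74\right) \left(-3\right) = 222$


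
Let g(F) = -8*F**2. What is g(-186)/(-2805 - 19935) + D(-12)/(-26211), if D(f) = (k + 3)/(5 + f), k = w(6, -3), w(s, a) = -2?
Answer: 4231715423/347688915 ≈ 12.171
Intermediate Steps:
k = -2
D(f) = 1/(5 + f) (D(f) = (-2 + 3)/(5 + f) = 1/(5 + f))
g(-186)/(-2805 - 19935) + D(-12)/(-26211) = (-8*(-186)**2)/(-2805 - 19935) + 1/((5 - 12)*(-26211)) = -8*34596/(-22740) - 1/26211/(-7) = -276768*(-1/22740) - 1/7*(-1/26211) = 23064/1895 + 1/183477 = 4231715423/347688915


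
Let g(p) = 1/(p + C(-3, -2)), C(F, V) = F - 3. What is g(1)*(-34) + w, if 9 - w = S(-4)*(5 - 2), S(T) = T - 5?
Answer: 214/5 ≈ 42.800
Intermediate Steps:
S(T) = -5 + T
C(F, V) = -3 + F
g(p) = 1/(-6 + p) (g(p) = 1/(p + (-3 - 3)) = 1/(p - 6) = 1/(-6 + p))
w = 36 (w = 9 - (-5 - 4)*(5 - 2) = 9 - (-9)*3 = 9 - 1*(-27) = 9 + 27 = 36)
g(1)*(-34) + w = -34/(-6 + 1) + 36 = -34/(-5) + 36 = -⅕*(-34) + 36 = 34/5 + 36 = 214/5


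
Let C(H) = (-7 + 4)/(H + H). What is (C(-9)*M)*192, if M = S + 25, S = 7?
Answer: 1024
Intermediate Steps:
M = 32 (M = 7 + 25 = 32)
C(H) = -3/(2*H) (C(H) = -3*1/(2*H) = -3/(2*H))
(C(-9)*M)*192 = (-3/2/(-9)*32)*192 = (-3/2*(-⅑)*32)*192 = ((⅙)*32)*192 = (16/3)*192 = 1024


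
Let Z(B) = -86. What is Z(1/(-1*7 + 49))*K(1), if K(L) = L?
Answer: -86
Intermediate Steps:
Z(1/(-1*7 + 49))*K(1) = -86*1 = -86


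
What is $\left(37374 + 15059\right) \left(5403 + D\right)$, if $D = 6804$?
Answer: $640049631$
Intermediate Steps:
$\left(37374 + 15059\right) \left(5403 + D\right) = \left(37374 + 15059\right) \left(5403 + 6804\right) = 52433 \cdot 12207 = 640049631$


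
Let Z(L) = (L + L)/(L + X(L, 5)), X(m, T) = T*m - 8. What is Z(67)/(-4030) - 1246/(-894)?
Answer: 494575981/354877770 ≈ 1.3937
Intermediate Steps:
X(m, T) = -8 + T*m
Z(L) = 2*L/(-8 + 6*L) (Z(L) = (L + L)/(L + (-8 + 5*L)) = (2*L)/(-8 + 6*L) = 2*L/(-8 + 6*L))
Z(67)/(-4030) - 1246/(-894) = (67/(-4 + 3*67))/(-4030) - 1246/(-894) = (67/(-4 + 201))*(-1/4030) - 1246*(-1/894) = (67/197)*(-1/4030) + 623/447 = -67/793910 + 623/447 = 494575981/354877770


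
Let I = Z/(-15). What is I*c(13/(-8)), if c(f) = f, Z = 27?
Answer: 117/40 ≈ 2.9250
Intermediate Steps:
I = -9/5 (I = 27/(-15) = 27*(-1/15) = -9/5 ≈ -1.8000)
I*c(13/(-8)) = -117/(5*(-8)) = -117*(-1)/(5*8) = -9/5*(-13/8) = 117/40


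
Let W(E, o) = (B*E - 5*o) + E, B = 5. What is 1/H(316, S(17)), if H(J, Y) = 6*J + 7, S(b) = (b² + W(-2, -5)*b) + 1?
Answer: 1/1903 ≈ 0.00052549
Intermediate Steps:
W(E, o) = -5*o + 6*E (W(E, o) = (5*E - 5*o) + E = (-5*o + 5*E) + E = -5*o + 6*E)
S(b) = 1 + b² + 13*b (S(b) = (b² + (-5*(-5) + 6*(-2))*b) + 1 = (b² + (25 - 12)*b) + 1 = (b² + 13*b) + 1 = 1 + b² + 13*b)
H(J, Y) = 7 + 6*J
1/H(316, S(17)) = 1/(7 + 6*316) = 1/(7 + 1896) = 1/1903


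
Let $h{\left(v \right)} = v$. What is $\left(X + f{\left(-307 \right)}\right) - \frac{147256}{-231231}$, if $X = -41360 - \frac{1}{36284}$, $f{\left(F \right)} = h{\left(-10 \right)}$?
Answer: $- \frac{347088361632007}{8389985604} \approx -41369.0$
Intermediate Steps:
$f{\left(F \right)} = -10$
$X = - \frac{1500706241}{36284}$ ($X = -41360 - \frac{1}{36284} = - \frac{1500706241}{36284} \approx -41360.0$)
$\left(X + f{\left(-307 \right)}\right) - \frac{147256}{-231231} = \left(- \frac{1500706241}{36284} - 10\right) - \frac{147256}{-231231} = - \frac{1501069081}{36284} - - \frac{147256}{231231} = - \frac{1501069081}{36284} + \frac{147256}{231231} = - \frac{347088361632007}{8389985604}$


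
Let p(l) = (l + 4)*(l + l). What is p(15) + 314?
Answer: 884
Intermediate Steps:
p(l) = 2*l*(4 + l) (p(l) = (4 + l)*(2*l) = 2*l*(4 + l))
p(15) + 314 = 2*15*(4 + 15) + 314 = 2*15*19 + 314 = 570 + 314 = 884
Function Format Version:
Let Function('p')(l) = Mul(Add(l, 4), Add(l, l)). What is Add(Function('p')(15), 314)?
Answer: 884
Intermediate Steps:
Function('p')(l) = Mul(2, l, Add(4, l)) (Function('p')(l) = Mul(Add(4, l), Mul(2, l)) = Mul(2, l, Add(4, l)))
Add(Function('p')(15), 314) = Add(Mul(2, 15, Add(4, 15)), 314) = Add(Mul(2, 15, 19), 314) = Add(570, 314) = 884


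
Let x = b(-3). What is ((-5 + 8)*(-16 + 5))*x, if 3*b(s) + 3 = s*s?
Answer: -66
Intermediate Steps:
b(s) = -1 + s²/3 (b(s) = -1 + (s*s)/3 = -1 + s²/3)
x = 2 (x = -1 + (⅓)*(-3)² = -1 + (⅓)*9 = -1 + 3 = 2)
((-5 + 8)*(-16 + 5))*x = ((-5 + 8)*(-16 + 5))*2 = (3*(-11))*2 = -33*2 = -66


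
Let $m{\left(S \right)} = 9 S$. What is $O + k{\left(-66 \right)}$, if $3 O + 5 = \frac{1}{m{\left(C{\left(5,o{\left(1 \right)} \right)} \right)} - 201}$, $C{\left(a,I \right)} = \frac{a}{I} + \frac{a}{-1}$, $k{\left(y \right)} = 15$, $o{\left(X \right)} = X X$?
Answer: $\frac{8039}{603} \approx 13.332$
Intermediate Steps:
$o{\left(X \right)} = X^{2}$
$C{\left(a,I \right)} = - a + \frac{a}{I}$ ($C{\left(a,I \right)} = \frac{a}{I} + a \left(-1\right) = \frac{a}{I} - a = - a + \frac{a}{I}$)
$O = - \frac{1006}{603}$ ($O = - \frac{5}{3} + \frac{1}{3 \left(9 \left(\left(-1\right) 5 + \frac{5}{1^{2}}\right) - 201\right)} = - \frac{5}{3} + \frac{1}{3 \left(9 \left(-5 + \frac{5}{1}\right) - 201\right)} = - \frac{5}{3} + \frac{1}{3 \left(9 \left(-5 + 5 \cdot 1\right) - 201\right)} = - \frac{5}{3} + \frac{1}{3 \left(9 \left(-5 + 5\right) - 201\right)} = - \frac{5}{3} + \frac{1}{3 \left(9 \cdot 0 - 201\right)} = - \frac{5}{3} + \frac{1}{3 \left(0 - 201\right)} = - \frac{5}{3} + \frac{1}{3 \left(-201\right)} = - \frac{5}{3} + \frac{1}{3} \left(- \frac{1}{201}\right) = - \frac{5}{3} - \frac{1}{603} = - \frac{1006}{603} \approx -1.6683$)
$O + k{\left(-66 \right)} = - \frac{1006}{603} + 15 = \frac{8039}{603}$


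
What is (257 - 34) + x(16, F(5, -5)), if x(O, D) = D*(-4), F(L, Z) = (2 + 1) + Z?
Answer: 231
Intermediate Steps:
F(L, Z) = 3 + Z
x(O, D) = -4*D
(257 - 34) + x(16, F(5, -5)) = (257 - 34) - 4*(3 - 5) = 223 - 4*(-2) = 223 + 8 = 231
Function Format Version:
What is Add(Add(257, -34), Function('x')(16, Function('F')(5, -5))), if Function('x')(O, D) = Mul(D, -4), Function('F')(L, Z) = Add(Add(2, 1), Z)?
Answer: 231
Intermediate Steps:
Function('F')(L, Z) = Add(3, Z)
Function('x')(O, D) = Mul(-4, D)
Add(Add(257, -34), Function('x')(16, Function('F')(5, -5))) = Add(Add(257, -34), Mul(-4, Add(3, -5))) = Add(223, Mul(-4, -2)) = Add(223, 8) = 231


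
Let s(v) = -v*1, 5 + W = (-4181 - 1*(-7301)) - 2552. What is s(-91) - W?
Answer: -472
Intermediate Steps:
W = 563 (W = -5 + ((-4181 - 1*(-7301)) - 2552) = -5 + ((-4181 + 7301) - 2552) = -5 + (3120 - 2552) = -5 + 568 = 563)
s(v) = -v
s(-91) - W = -1*(-91) - 1*563 = 91 - 563 = -472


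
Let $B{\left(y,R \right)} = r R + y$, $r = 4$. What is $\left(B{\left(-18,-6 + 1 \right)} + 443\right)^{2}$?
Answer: $164025$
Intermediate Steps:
$B{\left(y,R \right)} = y + 4 R$ ($B{\left(y,R \right)} = 4 R + y = y + 4 R$)
$\left(B{\left(-18,-6 + 1 \right)} + 443\right)^{2} = \left(\left(-18 + 4 \left(-6 + 1\right)\right) + 443\right)^{2} = \left(\left(-18 + 4 \left(-5\right)\right) + 443\right)^{2} = \left(\left(-18 - 20\right) + 443\right)^{2} = \left(-38 + 443\right)^{2} = 405^{2} = 164025$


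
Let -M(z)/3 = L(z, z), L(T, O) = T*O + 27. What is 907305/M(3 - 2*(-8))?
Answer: -302435/388 ≈ -779.47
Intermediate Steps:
L(T, O) = 27 + O*T (L(T, O) = O*T + 27 = 27 + O*T)
M(z) = -81 - 3*z² (M(z) = -3*(27 + z*z) = -3*(27 + z²) = -81 - 3*z²)
907305/M(3 - 2*(-8)) = 907305/(-81 - 3*(3 - 2*(-8))²) = 907305/(-81 - 3*(3 + 16)²) = 907305/(-81 - 3*19²) = 907305/(-81 - 3*361) = 907305/(-81 - 1083) = 907305/(-1164) = 907305*(-1/1164) = -302435/388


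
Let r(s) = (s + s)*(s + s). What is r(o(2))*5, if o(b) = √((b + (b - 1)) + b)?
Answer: 100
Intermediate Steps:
o(b) = √(-1 + 3*b) (o(b) = √((b + (-1 + b)) + b) = √((-1 + 2*b) + b) = √(-1 + 3*b))
r(s) = 4*s² (r(s) = (2*s)*(2*s) = 4*s²)
r(o(2))*5 = (4*(√(-1 + 3*2))²)*5 = (4*(√(-1 + 6))²)*5 = (4*(√5)²)*5 = (4*5)*5 = 20*5 = 100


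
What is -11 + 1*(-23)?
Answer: -34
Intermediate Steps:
-11 + 1*(-23) = -11 - 23 = -34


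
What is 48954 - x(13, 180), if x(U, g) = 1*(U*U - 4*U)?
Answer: 48837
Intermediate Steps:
x(U, g) = U**2 - 4*U (x(U, g) = 1*(U**2 - 4*U) = U**2 - 4*U)
48954 - x(13, 180) = 48954 - 13*(-4 + 13) = 48954 - 13*9 = 48954 - 1*117 = 48954 - 117 = 48837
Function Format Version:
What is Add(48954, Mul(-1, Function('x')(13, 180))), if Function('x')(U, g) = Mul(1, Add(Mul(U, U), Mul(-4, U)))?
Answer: 48837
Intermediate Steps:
Function('x')(U, g) = Add(Pow(U, 2), Mul(-4, U)) (Function('x')(U, g) = Mul(1, Add(Pow(U, 2), Mul(-4, U))) = Add(Pow(U, 2), Mul(-4, U)))
Add(48954, Mul(-1, Function('x')(13, 180))) = Add(48954, Mul(-1, Mul(13, Add(-4, 13)))) = Add(48954, Mul(-1, Mul(13, 9))) = Add(48954, Mul(-1, 117)) = Add(48954, -117) = 48837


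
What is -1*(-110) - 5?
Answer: 105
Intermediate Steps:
-1*(-110) - 5 = 110 - 5 = 105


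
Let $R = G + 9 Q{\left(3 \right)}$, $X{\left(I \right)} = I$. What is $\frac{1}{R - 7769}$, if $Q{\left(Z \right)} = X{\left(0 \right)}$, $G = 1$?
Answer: $- \frac{1}{7768} \approx -0.00012873$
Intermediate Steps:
$Q{\left(Z \right)} = 0$
$R = 1$ ($R = 1 + 9 \cdot 0 = 1 + 0 = 1$)
$\frac{1}{R - 7769} = \frac{1}{1 - 7769} = \frac{1}{-7768} = - \frac{1}{7768}$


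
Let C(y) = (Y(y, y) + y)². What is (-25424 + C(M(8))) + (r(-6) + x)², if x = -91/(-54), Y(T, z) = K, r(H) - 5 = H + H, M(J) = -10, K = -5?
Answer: -73397915/2916 ≈ -25171.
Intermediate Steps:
r(H) = 5 + 2*H (r(H) = 5 + (H + H) = 5 + 2*H)
Y(T, z) = -5
x = 91/54 (x = -91*(-1/54) = 91/54 ≈ 1.6852)
C(y) = (-5 + y)²
(-25424 + C(M(8))) + (r(-6) + x)² = (-25424 + (-5 - 10)²) + ((5 + 2*(-6)) + 91/54)² = (-25424 + (-15)²) + ((5 - 12) + 91/54)² = (-25424 + 225) + (-7 + 91/54)² = -25199 + (-287/54)² = -25199 + 82369/2916 = -73397915/2916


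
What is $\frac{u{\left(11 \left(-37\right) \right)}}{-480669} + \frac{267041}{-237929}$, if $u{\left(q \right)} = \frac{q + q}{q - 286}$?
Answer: $- \frac{8086592423773}{7205000953563} \approx -1.1224$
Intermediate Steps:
$u{\left(q \right)} = \frac{2 q}{-286 + q}$
$\frac{u{\left(11 \left(-37\right) \right)}}{-480669} + \frac{267041}{-237929} = \frac{2 \cdot 11 \left(-37\right) \frac{1}{-286 + 11 \left(-37\right)}}{-480669} + \frac{267041}{-237929} = 2 \left(-407\right) \frac{1}{-286 - 407} \left(- \frac{1}{480669}\right) + 267041 \left(- \frac{1}{237929}\right) = 2 \left(-407\right) \frac{1}{-693} \left(- \frac{1}{480669}\right) - \frac{267041}{237929} = 2 \left(-407\right) \left(- \frac{1}{693}\right) \left(- \frac{1}{480669}\right) - \frac{267041}{237929} = \frac{74}{63} \left(- \frac{1}{480669}\right) - \frac{267041}{237929} = - \frac{74}{30282147} - \frac{267041}{237929} = - \frac{8086592423773}{7205000953563}$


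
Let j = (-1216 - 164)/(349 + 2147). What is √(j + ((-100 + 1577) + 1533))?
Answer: √8137545/52 ≈ 54.858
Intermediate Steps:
j = -115/208 (j = -1380/2496 = -1380*1/2496 = -115/208 ≈ -0.55289)
√(j + ((-100 + 1577) + 1533)) = √(-115/208 + ((-100 + 1577) + 1533)) = √(-115/208 + (1477 + 1533)) = √(-115/208 + 3010) = √(625965/208) = √8137545/52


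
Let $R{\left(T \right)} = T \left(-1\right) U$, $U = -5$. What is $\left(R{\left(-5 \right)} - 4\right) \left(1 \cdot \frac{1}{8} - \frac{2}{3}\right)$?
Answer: $\frac{377}{24} \approx 15.708$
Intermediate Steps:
$R{\left(T \right)} = 5 T$ ($R{\left(T \right)} = T \left(-1\right) \left(-5\right) = - T \left(-5\right) = 5 T$)
$\left(R{\left(-5 \right)} - 4\right) \left(1 \cdot \frac{1}{8} - \frac{2}{3}\right) = \left(5 \left(-5\right) - 4\right) \left(1 \cdot \frac{1}{8} - \frac{2}{3}\right) = \left(-25 - 4\right) \left(1 \cdot \frac{1}{8} - \frac{2}{3}\right) = - 29 \left(\frac{1}{8} - \frac{2}{3}\right) = \left(-29\right) \left(- \frac{13}{24}\right) = \frac{377}{24}$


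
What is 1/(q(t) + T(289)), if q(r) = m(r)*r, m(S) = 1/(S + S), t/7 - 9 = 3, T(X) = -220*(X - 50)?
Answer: -2/105159 ≈ -1.9019e-5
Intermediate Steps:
T(X) = 11000 - 220*X (T(X) = -220*(-50 + X) = 11000 - 220*X)
t = 84 (t = 63 + 7*3 = 63 + 21 = 84)
m(S) = 1/(2*S)
q(r) = ½ (q(r) = (1/(2*r))*r = ½)
1/(q(t) + T(289)) = 1/(½ + (11000 - 220*289)) = 1/(½ + (11000 - 63580)) = 1/(½ - 52580) = 1/(-105159/2) = -2/105159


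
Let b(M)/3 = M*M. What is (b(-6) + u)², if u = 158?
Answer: 70756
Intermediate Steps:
b(M) = 3*M² (b(M) = 3*(M*M) = 3*M²)
(b(-6) + u)² = (3*(-6)² + 158)² = (3*36 + 158)² = (108 + 158)² = 266² = 70756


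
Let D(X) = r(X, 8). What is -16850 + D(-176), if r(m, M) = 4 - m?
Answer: -16670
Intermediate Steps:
D(X) = 4 - X
-16850 + D(-176) = -16850 + (4 - 1*(-176)) = -16850 + (4 + 176) = -16850 + 180 = -16670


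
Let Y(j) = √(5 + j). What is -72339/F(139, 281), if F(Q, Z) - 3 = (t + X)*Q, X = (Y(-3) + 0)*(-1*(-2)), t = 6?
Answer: -60547743/546001 + 20110242*√2/546001 ≈ -58.805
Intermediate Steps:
X = 2*√2 (X = (√(5 - 3) + 0)*(-1*(-2)) = (√2 + 0)*2 = √2*2 = 2*√2 ≈ 2.8284)
F(Q, Z) = 3 + Q*(6 + 2*√2) (F(Q, Z) = 3 + (6 + 2*√2)*Q = 3 + Q*(6 + 2*√2))
-72339/F(139, 281) = -72339/(3 + 6*139 + 2*139*√2) = -72339/(3 + 834 + 278*√2) = -72339/(837 + 278*√2)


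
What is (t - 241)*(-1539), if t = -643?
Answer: 1360476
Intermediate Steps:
(t - 241)*(-1539) = (-643 - 241)*(-1539) = -884*(-1539) = 1360476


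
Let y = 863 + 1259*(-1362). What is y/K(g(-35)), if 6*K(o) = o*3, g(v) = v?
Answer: 685558/7 ≈ 97937.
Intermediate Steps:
y = -1713895 (y = 863 - 1714758 = -1713895)
K(o) = o/2 (K(o) = (o*3)/6 = (3*o)/6 = o/2)
y/K(g(-35)) = -1713895/((½)*(-35)) = -1713895/(-35/2) = -1713895*(-2/35) = 685558/7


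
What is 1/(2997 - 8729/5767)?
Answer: 5767/17274970 ≈ 0.00033384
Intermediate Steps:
1/(2997 - 8729/5767) = 1/(17274970/5767) = 5767/17274970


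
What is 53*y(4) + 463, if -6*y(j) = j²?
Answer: 965/3 ≈ 321.67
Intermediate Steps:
y(j) = -j²/6
53*y(4) + 463 = 53*(-⅙*4²) + 463 = 53*(-⅙*16) + 463 = 53*(-8/3) + 463 = -424/3 + 463 = 965/3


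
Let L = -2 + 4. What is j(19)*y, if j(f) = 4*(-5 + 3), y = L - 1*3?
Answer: 8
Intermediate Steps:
L = 2
y = -1 (y = 2 - 1*3 = 2 - 3 = -1)
j(f) = -8 (j(f) = 4*(-2) = -8)
j(19)*y = -8*(-1) = 8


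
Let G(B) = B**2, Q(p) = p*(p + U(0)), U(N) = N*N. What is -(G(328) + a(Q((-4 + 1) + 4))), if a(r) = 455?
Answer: -108039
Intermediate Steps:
U(N) = N**2
Q(p) = p**2 (Q(p) = p*(p + 0**2) = p*(p + 0) = p*p = p**2)
-(G(328) + a(Q((-4 + 1) + 4))) = -(328**2 + 455) = -(107584 + 455) = -1*108039 = -108039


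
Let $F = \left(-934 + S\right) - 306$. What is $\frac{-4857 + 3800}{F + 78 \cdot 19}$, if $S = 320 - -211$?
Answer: $- \frac{1057}{773} \approx -1.3674$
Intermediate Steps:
$S = 531$ ($S = 320 + 211 = 531$)
$F = -709$ ($F = \left(-934 + 531\right) - 306 = -403 - 306 = -709$)
$\frac{-4857 + 3800}{F + 78 \cdot 19} = \frac{-4857 + 3800}{-709 + 78 \cdot 19} = - \frac{1057}{-709 + 1482} = - \frac{1057}{773}$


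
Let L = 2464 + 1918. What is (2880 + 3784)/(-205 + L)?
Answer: 6664/4177 ≈ 1.5954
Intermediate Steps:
L = 4382
(2880 + 3784)/(-205 + L) = (2880 + 3784)/(-205 + 4382) = 6664/4177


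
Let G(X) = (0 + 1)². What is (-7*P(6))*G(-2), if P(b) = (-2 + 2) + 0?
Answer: 0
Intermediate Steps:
G(X) = 1 (G(X) = 1² = 1)
P(b) = 0 (P(b) = 0 + 0 = 0)
(-7*P(6))*G(-2) = -7*0*1 = 0*1 = 0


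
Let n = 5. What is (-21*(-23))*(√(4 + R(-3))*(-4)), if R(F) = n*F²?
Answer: -13524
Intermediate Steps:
R(F) = 5*F²
(-21*(-23))*(√(4 + R(-3))*(-4)) = (-21*(-23))*(√(4 + 5*(-3)²)*(-4)) = 483*(√(4 + 5*9)*(-4)) = 483*(√(4 + 45)*(-4)) = 483*(√49*(-4)) = 483*(7*(-4)) = 483*(-28) = -13524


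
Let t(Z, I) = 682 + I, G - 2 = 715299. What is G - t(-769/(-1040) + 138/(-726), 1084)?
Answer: 713535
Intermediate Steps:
G = 715301 (G = 2 + 715299 = 715301)
G - t(-769/(-1040) + 138/(-726), 1084) = 715301 - (682 + 1084) = 715301 - 1*1766 = 715301 - 1766 = 713535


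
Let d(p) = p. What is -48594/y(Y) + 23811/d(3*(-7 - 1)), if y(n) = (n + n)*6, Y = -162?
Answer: -626699/648 ≈ -967.13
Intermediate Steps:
y(n) = 12*n (y(n) = (2*n)*6 = 12*n)
-48594/y(Y) + 23811/d(3*(-7 - 1)) = -48594/(12*(-162)) + 23811/((3*(-7 - 1))) = -48594/(-1944) + 23811/((3*(-8))) = -48594*(-1/1944) + 23811/(-24) = 8099/324 + 23811*(-1/24) = 8099/324 - 7937/8 = -626699/648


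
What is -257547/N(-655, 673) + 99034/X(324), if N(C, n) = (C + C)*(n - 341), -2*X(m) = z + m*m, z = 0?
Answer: -3694217543/2853510120 ≈ -1.2946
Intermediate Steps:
X(m) = -m²/2 (X(m) = -(0 + m*m)/2 = -(0 + m²)/2 = -m²/2)
N(C, n) = 2*C*(-341 + n) (N(C, n) = (2*C)*(-341 + n) = 2*C*(-341 + n))
-257547/N(-655, 673) + 99034/X(324) = -257547*(-1/(1310*(-341 + 673))) + 99034/((-½*324²)) = -257547/(2*(-655)*332) + 99034/((-½*104976)) = -257547/(-434920) + 99034/(-52488) = -257547*(-1/434920) + 99034*(-1/52488) = 257547/434920 - 49517/26244 = -3694217543/2853510120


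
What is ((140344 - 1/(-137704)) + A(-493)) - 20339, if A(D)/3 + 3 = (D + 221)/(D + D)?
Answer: 479197251261/3993416 ≈ 1.2000e+5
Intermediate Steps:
A(D) = -9 + 3*(221 + D)/(2*D) (A(D) = -9 + 3*((D + 221)/(D + D)) = -9 + 3*((221 + D)/((2*D))) = -9 + 3*((221 + D)*(1/(2*D))) = -9 + 3*((221 + D)/(2*D)) = -9 + 3*(221 + D)/(2*D))
((140344 - 1/(-137704)) + A(-493)) - 20339 = ((140344 - 1/(-137704)) + (3/2)*(221 - 5*(-493))/(-493)) - 20339 = ((140344 - 1*(-1/137704)) + (3/2)*(-1/493)*(221 + 2465)) - 20339 = ((140344 + 1/137704) + (3/2)*(-1/493)*2686) - 20339 = (19325930177/137704 - 237/29) - 20339 = 560419339285/3993416 - 20339 = 479197251261/3993416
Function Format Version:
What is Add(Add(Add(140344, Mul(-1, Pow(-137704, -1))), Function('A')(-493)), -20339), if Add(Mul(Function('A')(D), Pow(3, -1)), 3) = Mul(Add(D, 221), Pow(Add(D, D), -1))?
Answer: Rational(479197251261, 3993416) ≈ 1.2000e+5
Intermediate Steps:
Function('A')(D) = Add(-9, Mul(Rational(3, 2), Pow(D, -1), Add(221, D))) (Function('A')(D) = Add(-9, Mul(3, Mul(Add(D, 221), Pow(Add(D, D), -1)))) = Add(-9, Mul(3, Mul(Add(221, D), Pow(Mul(2, D), -1)))) = Add(-9, Mul(3, Mul(Add(221, D), Mul(Rational(1, 2), Pow(D, -1))))) = Add(-9, Mul(3, Mul(Rational(1, 2), Pow(D, -1), Add(221, D)))) = Add(-9, Mul(Rational(3, 2), Pow(D, -1), Add(221, D))))
Add(Add(Add(140344, Mul(-1, Pow(-137704, -1))), Function('A')(-493)), -20339) = Add(Add(Add(140344, Mul(-1, Pow(-137704, -1))), Mul(Rational(3, 2), Pow(-493, -1), Add(221, Mul(-5, -493)))), -20339) = Add(Add(Add(140344, Mul(-1, Rational(-1, 137704))), Mul(Rational(3, 2), Rational(-1, 493), Add(221, 2465))), -20339) = Add(Add(Add(140344, Rational(1, 137704)), Mul(Rational(3, 2), Rational(-1, 493), 2686)), -20339) = Add(Add(Rational(19325930177, 137704), Rational(-237, 29)), -20339) = Add(Rational(560419339285, 3993416), -20339) = Rational(479197251261, 3993416)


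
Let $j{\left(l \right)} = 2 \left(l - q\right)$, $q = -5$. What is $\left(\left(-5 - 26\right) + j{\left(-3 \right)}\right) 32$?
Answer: $-864$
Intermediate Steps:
$j{\left(l \right)} = 10 + 2 l$ ($j{\left(l \right)} = 2 \left(l - -5\right) = 2 \left(l + 5\right) = 2 \left(5 + l\right) = 10 + 2 l$)
$\left(\left(-5 - 26\right) + j{\left(-3 \right)}\right) 32 = \left(\left(-5 - 26\right) + \left(10 + 2 \left(-3\right)\right)\right) 32 = \left(\left(-5 - 26\right) + \left(10 - 6\right)\right) 32 = \left(-31 + 4\right) 32 = \left(-27\right) 32 = -864$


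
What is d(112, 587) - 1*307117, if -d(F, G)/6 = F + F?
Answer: -308461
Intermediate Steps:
d(F, G) = -12*F (d(F, G) = -6*(F + F) = -12*F)
d(112, 587) - 1*307117 = -12*112 - 1*307117 = -1344 - 307117 = -308461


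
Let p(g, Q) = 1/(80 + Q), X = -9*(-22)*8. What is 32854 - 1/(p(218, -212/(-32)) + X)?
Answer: 36064492187/1097720 ≈ 32854.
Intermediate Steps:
X = 1584 (X = 198*8 = 1584)
32854 - 1/(p(218, -212/(-32)) + X) = 32854 - 1/(1/(80 - 212/(-32)) + 1584) = 32854 - 1/(1/(80 - 212*(-1/32)) + 1584) = 32854 - 1/(1/(80 + 53/8) + 1584) = 32854 - 1/(1/(693/8) + 1584) = 32854 - 1/(8/693 + 1584) = 32854 - 1/1097720/693 = 32854 - 1*693/1097720 = 32854 - 693/1097720 = 36064492187/1097720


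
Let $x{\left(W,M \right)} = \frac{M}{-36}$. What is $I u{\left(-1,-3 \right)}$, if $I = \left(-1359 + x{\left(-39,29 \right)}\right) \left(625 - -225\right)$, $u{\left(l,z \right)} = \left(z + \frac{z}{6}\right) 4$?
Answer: $\frac{145635175}{9} \approx 1.6182 \cdot 10^{7}$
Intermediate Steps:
$x{\left(W,M \right)} = - \frac{M}{36}$ ($x{\left(W,M \right)} = M \left(- \frac{1}{36}\right) = - \frac{M}{36}$)
$u{\left(l,z \right)} = \frac{14 z}{3}$ ($u{\left(l,z \right)} = \left(z + z \frac{1}{6}\right) 4 = \left(z + \frac{z}{6}\right) 4 = \frac{7 z}{6} \cdot 4 = \frac{14 z}{3}$)
$I = - \frac{20805025}{18}$ ($I = \left(-1359 - \frac{29}{36}\right) \left(625 - -225\right) = \left(-1359 - \frac{29}{36}\right) \left(625 + 225\right) = \left(- \frac{48953}{36}\right) 850 = - \frac{20805025}{18} \approx -1.1558 \cdot 10^{6}$)
$I u{\left(-1,-3 \right)} = - \frac{20805025 \cdot \frac{14}{3} \left(-3\right)}{18} = \left(- \frac{20805025}{18}\right) \left(-14\right) = \frac{145635175}{9}$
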